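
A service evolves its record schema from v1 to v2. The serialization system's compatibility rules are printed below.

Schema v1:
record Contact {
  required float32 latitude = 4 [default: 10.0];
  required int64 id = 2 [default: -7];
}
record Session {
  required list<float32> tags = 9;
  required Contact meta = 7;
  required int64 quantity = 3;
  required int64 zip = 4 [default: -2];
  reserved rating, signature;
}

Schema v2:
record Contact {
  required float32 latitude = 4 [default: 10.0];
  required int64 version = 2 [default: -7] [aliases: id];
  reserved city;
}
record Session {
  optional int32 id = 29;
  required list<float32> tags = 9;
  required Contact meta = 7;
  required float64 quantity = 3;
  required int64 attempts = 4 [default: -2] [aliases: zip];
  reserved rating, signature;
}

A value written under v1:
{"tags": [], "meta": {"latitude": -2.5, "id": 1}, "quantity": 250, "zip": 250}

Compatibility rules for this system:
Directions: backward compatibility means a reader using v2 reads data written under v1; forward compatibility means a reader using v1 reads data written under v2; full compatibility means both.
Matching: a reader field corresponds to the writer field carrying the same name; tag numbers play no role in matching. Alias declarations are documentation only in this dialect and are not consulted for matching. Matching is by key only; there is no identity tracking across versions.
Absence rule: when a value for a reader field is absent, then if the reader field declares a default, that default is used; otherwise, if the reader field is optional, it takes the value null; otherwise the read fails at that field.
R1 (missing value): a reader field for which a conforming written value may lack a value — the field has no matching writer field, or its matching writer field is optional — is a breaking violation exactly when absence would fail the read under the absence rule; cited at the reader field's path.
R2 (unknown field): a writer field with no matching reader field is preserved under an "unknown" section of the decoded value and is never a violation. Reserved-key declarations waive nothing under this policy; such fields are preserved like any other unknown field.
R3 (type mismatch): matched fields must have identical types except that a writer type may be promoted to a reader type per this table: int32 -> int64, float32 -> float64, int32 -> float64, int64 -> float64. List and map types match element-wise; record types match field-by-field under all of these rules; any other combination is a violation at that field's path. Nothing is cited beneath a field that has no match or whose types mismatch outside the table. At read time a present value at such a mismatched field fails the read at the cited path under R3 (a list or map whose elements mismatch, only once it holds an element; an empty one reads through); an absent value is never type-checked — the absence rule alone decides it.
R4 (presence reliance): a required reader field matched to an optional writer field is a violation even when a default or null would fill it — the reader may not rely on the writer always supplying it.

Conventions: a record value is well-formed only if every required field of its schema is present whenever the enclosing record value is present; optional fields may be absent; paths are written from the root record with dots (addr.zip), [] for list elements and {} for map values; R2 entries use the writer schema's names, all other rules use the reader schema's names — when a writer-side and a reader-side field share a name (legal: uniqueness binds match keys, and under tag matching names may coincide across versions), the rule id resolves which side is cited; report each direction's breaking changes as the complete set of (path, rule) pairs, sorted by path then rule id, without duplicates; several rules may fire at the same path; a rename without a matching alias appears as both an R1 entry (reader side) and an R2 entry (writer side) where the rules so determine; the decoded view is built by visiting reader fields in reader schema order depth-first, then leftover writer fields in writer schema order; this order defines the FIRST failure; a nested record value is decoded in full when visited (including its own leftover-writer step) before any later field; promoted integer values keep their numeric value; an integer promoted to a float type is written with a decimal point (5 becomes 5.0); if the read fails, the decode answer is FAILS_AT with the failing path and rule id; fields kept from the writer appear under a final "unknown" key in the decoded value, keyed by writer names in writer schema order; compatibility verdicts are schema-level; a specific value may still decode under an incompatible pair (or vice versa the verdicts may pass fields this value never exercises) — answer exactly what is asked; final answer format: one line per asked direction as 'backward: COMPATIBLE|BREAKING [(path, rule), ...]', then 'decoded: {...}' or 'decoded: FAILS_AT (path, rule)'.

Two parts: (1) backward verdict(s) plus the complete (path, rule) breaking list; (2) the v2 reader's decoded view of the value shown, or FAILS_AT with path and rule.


backward: COMPATIBLE []; decoded: {"id": null, "tags": [], "meta": {"latitude": -2.5, "version": -7, "unknown": {"id": 1}}, "quantity": 250.0, "attempts": -2, "unknown": {"zip": 250}}

in Session below, arrows point writer -> reader
backward analysis of Session with v2 as reader and v1 as writer:
  id: no writer-side match
  list<float32> -> list<float32>, writer required: tags aligns to tags
  Contact -> Contact, writer required: meta aligns to meta
  int64 -> float64, writer required: quantity aligns to quantity
  attempts: no writer-side match
  writer field zip has no reader counterpart
  float32 -> float32, writer required: meta.latitude aligns to meta.latitude
  meta.version: no writer-side match
  writer field meta.id has no reader counterpart
  => backward verdict for Session: COMPATIBLE, no violations
migrating the Session value to v2:
  id := null (missing; optional => null)
  tags := []
  meta.latitude := -2.5
  meta.version := -7 (missing; default applied)
  writer meta.id: kept under "unknown"
  quantity := 250.0 (int64 -> float64)
  attempts := -2 (missing; default applied)
  writer zip: kept under "unknown"
  => decoded: {"id": null, "tags": [], "meta": {"latitude": -2.5, "version": -7, "unknown": {"id": 1}}, "quantity": 250.0, "attempts": -2, "unknown": {"zip": 250}}
diffs on Session not affecting the asked answer:
  field quantity in record Session: type int64 changed to float64 -> affects forward compatibility only, which is not asked


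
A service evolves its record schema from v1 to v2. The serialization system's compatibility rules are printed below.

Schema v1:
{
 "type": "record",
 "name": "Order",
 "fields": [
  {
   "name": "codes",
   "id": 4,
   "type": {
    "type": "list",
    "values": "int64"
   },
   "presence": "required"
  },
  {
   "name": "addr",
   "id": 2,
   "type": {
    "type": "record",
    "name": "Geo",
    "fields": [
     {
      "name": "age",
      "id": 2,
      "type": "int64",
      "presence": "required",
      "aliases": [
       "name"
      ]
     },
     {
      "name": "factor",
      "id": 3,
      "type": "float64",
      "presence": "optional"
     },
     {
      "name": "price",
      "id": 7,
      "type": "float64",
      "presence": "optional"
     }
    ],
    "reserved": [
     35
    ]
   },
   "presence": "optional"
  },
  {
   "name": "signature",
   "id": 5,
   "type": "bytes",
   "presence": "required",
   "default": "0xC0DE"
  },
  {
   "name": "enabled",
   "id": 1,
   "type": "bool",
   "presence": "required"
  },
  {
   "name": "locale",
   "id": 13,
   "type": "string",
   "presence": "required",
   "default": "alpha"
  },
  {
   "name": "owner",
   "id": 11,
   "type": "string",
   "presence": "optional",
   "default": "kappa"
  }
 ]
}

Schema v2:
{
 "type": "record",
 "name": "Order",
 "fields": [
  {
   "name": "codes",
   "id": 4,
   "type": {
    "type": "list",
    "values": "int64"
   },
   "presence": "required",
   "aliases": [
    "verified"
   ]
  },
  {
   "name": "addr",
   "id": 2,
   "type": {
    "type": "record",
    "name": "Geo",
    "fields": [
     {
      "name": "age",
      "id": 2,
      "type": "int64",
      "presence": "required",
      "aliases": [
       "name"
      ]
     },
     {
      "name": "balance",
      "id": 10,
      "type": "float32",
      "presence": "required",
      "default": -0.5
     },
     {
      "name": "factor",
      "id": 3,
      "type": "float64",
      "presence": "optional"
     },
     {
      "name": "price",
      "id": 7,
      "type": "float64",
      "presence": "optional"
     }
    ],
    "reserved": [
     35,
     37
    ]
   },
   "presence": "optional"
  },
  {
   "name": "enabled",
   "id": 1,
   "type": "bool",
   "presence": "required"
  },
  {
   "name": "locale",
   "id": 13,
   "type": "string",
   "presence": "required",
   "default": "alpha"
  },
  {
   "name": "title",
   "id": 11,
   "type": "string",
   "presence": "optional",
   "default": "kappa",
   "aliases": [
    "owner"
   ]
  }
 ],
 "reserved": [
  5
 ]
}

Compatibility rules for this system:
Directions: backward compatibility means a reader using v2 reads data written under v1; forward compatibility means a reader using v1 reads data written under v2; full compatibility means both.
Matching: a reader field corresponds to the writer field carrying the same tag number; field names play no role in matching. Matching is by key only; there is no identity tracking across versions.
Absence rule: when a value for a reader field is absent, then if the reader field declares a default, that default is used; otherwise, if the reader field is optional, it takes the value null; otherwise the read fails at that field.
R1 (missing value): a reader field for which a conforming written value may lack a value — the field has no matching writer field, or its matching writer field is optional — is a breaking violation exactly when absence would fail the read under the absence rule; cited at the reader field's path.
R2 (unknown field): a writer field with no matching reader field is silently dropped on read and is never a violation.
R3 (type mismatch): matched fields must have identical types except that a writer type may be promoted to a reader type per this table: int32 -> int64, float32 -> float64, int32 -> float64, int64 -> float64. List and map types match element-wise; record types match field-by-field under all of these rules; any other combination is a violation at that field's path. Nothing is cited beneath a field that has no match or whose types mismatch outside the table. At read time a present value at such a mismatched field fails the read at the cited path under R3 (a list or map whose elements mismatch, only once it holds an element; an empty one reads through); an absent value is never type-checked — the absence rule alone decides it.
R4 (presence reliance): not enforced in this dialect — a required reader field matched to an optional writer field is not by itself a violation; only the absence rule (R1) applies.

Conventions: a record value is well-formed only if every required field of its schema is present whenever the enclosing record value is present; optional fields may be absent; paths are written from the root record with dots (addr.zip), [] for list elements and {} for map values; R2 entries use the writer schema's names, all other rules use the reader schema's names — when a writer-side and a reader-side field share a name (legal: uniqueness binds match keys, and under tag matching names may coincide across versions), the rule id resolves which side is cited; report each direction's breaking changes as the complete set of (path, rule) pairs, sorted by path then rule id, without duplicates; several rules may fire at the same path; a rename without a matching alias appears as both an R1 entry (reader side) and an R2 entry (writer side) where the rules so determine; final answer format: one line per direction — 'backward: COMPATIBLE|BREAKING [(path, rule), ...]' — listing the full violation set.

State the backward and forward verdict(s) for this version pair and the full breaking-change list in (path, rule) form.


backward: COMPATIBLE []; forward: COMPATIBLE []

each type pair in Order: writer, then reader
backward for Order (reader v2, writer v1):
  codes <- codes (list<int64> -> list<int64>, writer required)
  addr <- addr (Geo -> Geo, writer optional)
  enabled <- enabled (bool -> bool, writer required)
  locale <- locale (string -> string, writer required)
  title <- owner (string -> string, writer optional)
  writer field signature has no reader counterpart
  addr.age <- addr.age (int64 -> int64, writer required)
  no writer field matches reader addr.balance
  addr.factor <- addr.factor (float64 -> float64, writer optional)
  addr.price <- addr.price (float64 -> float64, writer optional)
  => backward: COMPATIBLE
forward for Order (reader v1, writer v2):
  codes <- codes (list<int64> -> list<int64>, writer required)
  addr <- addr (Geo -> Geo, writer optional)
  no writer field matches reader signature
  enabled <- enabled (bool -> bool, writer required)
  locale <- locale (string -> string, writer required)
  owner <- title (string -> string, writer optional)
  addr.age <- addr.age (int64 -> int64, writer required)
  addr.factor <- addr.factor (float64 -> float64, writer optional)
  addr.price <- addr.price (float64 -> float64, writer optional)
  writer field addr.balance has no reader counterpart
  => forward: COMPATIBLE


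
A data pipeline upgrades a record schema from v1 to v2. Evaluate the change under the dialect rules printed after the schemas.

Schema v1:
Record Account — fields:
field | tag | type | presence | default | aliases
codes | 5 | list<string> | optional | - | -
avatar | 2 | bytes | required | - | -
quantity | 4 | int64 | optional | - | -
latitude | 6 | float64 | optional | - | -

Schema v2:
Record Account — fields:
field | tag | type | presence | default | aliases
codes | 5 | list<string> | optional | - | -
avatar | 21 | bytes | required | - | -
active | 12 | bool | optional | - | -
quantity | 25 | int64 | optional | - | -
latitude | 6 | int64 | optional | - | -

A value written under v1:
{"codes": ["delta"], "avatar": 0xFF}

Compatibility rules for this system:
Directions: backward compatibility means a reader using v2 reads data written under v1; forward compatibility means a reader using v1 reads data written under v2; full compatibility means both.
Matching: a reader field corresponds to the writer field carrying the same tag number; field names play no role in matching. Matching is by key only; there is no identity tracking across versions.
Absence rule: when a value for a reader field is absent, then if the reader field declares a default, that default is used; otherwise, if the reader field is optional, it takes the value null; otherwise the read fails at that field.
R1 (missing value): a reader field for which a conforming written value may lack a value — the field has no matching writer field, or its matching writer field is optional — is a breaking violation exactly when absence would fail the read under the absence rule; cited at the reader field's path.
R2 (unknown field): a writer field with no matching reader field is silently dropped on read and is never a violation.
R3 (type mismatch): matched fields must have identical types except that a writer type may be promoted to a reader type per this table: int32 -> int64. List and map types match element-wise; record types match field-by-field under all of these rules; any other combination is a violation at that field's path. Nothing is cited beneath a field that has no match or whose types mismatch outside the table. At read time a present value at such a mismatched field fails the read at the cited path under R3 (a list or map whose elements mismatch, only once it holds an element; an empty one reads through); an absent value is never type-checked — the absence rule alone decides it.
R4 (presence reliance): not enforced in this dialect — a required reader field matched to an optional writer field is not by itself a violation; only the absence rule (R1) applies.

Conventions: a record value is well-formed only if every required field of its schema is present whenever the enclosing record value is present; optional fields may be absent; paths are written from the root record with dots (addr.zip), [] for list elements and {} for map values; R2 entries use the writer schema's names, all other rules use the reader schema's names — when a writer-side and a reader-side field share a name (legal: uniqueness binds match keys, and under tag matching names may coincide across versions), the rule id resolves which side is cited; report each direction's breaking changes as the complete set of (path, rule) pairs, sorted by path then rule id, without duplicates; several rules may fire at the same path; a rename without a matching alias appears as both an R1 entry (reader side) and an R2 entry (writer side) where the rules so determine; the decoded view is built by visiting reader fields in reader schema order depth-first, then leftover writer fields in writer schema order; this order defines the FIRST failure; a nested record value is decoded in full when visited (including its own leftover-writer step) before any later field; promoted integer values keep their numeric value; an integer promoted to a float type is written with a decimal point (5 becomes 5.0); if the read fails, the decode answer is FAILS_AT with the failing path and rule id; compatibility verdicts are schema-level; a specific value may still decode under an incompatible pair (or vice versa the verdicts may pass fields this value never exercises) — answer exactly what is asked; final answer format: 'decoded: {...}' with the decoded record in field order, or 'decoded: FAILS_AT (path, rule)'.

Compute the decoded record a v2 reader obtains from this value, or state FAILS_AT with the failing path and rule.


decoded: FAILS_AT (avatar, R1)

each type pair in Account: writer, then reader
decoding the Account value with the v2 reader:
  codes := ["delta"]
  read fails at avatar under R1 (no fill)
  => FAILS_AT (avatar, R1)
remaining Account differences; none change what is asked:
  added field active to record Account: optional bool, tag 12 (in v2 it sits immediately before quantity) -> fires no rule on Account under this dialect and leaves the result unchanged
  field latitude in record Account: type float64 changed to int64 -> a verdict-level change on Account — the shown value reads the same
  field quantity in record Account: tag 4 changed to 25 -> fires no rule on Account under this dialect and leaves the result unchanged


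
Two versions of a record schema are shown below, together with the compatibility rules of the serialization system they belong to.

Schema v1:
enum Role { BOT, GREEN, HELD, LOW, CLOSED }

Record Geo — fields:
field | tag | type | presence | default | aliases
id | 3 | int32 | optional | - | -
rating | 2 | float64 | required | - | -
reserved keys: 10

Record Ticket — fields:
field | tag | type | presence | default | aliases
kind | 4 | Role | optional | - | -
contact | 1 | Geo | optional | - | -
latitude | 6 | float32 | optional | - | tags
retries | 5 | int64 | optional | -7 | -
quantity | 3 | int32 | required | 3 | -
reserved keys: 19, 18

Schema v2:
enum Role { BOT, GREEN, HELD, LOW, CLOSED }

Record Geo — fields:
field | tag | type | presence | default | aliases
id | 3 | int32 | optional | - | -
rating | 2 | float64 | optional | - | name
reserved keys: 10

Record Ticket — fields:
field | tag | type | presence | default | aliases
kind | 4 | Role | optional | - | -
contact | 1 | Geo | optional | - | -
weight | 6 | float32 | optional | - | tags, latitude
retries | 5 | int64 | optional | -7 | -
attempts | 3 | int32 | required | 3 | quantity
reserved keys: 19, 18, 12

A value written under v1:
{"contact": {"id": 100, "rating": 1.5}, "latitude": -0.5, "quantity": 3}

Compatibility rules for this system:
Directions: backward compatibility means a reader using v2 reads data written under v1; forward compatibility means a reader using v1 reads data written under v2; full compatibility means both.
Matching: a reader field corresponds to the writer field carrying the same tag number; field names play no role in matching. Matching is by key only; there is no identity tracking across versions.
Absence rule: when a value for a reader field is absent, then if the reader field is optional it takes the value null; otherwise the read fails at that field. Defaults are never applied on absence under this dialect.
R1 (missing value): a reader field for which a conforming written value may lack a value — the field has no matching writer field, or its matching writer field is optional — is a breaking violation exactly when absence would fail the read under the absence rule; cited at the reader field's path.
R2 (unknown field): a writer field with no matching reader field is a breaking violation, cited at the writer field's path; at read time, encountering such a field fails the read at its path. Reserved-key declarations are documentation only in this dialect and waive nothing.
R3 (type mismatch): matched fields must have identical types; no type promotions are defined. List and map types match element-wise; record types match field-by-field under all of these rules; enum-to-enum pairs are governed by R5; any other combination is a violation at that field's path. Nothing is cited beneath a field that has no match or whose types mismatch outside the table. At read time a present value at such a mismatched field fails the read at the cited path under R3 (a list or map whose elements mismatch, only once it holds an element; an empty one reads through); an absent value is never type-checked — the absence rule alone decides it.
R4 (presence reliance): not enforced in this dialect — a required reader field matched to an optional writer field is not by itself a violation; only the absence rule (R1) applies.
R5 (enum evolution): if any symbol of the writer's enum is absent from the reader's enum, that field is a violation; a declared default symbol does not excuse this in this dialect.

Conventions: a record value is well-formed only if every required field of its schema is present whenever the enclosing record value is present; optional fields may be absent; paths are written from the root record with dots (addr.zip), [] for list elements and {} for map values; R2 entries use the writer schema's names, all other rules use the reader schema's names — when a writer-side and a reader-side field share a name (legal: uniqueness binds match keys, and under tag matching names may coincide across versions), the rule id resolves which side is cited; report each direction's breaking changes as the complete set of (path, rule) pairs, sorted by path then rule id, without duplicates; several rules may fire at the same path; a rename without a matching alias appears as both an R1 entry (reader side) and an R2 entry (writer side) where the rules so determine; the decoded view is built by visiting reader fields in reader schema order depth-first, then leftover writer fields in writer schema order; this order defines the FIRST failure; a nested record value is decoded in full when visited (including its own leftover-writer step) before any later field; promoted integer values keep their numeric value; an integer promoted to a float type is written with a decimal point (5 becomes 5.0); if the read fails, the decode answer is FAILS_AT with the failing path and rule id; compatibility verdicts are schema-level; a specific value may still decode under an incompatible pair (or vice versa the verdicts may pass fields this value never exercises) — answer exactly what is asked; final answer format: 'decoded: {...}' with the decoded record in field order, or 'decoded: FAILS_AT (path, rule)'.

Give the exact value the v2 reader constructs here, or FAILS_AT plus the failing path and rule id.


decoded: {"kind": null, "contact": {"id": 100, "rating": 1.5}, "weight": -0.5, "retries": null, "attempts": 3}

in Ticket below, arrows point writer -> reader
decoding the Ticket value with the v2 reader:
  kind := null (not supplied -> null)
  contact.id := 100
  contact.rating := 1.5
  weight := -0.5 (from writer latitude)
  retries := null (not supplied -> null)
  attempts := 3 (from writer quantity)
  => decoded: {"kind": null, "contact": {"id": 100, "rating": 1.5}, "weight": -0.5, "retries": null, "attempts": 3}
remaining Ticket differences; none change what is asked:
  field rating in record Geo: required changed to optional -> a verdict-level change on Ticket — the shown value reads the same


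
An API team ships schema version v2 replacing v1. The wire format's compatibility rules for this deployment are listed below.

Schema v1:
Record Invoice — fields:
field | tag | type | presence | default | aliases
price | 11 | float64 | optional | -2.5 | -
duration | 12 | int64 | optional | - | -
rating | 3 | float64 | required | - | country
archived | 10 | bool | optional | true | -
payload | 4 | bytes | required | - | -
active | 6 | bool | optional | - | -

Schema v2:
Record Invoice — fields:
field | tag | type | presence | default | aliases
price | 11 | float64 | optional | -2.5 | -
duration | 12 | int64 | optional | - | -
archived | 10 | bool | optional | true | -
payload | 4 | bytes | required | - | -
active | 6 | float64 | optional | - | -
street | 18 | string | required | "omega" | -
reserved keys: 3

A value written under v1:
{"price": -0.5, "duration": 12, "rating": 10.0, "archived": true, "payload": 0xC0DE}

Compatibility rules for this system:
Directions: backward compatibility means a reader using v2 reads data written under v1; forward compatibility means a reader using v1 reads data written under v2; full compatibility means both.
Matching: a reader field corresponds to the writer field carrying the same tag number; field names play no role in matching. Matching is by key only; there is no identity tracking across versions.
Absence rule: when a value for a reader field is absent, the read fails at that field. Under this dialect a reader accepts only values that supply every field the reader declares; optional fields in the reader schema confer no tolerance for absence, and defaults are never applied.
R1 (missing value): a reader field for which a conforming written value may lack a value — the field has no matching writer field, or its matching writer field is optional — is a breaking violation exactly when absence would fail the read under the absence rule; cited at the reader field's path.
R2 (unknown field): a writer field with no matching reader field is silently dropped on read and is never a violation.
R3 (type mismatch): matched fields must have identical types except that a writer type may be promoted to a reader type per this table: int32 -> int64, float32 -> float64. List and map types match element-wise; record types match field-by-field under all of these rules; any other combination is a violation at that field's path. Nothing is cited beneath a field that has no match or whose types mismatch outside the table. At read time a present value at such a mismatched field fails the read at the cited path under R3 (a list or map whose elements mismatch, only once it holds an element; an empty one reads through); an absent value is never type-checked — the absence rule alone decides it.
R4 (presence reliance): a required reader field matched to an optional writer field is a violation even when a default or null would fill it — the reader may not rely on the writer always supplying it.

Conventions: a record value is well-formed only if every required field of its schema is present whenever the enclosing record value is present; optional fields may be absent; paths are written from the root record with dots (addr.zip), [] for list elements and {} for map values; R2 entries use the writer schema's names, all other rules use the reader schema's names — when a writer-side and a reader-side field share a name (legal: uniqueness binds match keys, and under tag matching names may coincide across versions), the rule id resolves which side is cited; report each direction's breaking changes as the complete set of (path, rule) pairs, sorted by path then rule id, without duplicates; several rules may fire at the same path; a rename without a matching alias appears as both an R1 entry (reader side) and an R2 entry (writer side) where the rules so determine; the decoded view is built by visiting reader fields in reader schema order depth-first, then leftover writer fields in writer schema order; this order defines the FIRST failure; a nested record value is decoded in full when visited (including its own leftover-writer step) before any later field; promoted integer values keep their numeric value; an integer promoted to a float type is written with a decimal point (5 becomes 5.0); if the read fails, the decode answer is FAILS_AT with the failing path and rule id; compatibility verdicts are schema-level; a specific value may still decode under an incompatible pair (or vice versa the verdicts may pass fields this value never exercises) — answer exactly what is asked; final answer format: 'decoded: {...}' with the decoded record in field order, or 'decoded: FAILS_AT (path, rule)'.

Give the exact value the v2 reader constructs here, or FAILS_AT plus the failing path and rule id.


decoded: FAILS_AT (active, R1)

each type pair in Invoice: writer, then reader
decode (reader v2):
  price := -0.5
  duration := 12
  archived := true
  payload := 0xC0DE
  read fails at active under R1 (no fill)
  => FAILS_AT (active, R1)
diffs on Invoice not affecting the asked answer:
  removed field rating from record Invoice (its key 3 joins the reserved list) -> affects the rule determinations only; this particular Invoice value decodes identically
  added field street to record Invoice: required string, tag 18, default "omega" (in v2 it sits last) -> affects the rule determinations only; this particular Invoice value decodes identically


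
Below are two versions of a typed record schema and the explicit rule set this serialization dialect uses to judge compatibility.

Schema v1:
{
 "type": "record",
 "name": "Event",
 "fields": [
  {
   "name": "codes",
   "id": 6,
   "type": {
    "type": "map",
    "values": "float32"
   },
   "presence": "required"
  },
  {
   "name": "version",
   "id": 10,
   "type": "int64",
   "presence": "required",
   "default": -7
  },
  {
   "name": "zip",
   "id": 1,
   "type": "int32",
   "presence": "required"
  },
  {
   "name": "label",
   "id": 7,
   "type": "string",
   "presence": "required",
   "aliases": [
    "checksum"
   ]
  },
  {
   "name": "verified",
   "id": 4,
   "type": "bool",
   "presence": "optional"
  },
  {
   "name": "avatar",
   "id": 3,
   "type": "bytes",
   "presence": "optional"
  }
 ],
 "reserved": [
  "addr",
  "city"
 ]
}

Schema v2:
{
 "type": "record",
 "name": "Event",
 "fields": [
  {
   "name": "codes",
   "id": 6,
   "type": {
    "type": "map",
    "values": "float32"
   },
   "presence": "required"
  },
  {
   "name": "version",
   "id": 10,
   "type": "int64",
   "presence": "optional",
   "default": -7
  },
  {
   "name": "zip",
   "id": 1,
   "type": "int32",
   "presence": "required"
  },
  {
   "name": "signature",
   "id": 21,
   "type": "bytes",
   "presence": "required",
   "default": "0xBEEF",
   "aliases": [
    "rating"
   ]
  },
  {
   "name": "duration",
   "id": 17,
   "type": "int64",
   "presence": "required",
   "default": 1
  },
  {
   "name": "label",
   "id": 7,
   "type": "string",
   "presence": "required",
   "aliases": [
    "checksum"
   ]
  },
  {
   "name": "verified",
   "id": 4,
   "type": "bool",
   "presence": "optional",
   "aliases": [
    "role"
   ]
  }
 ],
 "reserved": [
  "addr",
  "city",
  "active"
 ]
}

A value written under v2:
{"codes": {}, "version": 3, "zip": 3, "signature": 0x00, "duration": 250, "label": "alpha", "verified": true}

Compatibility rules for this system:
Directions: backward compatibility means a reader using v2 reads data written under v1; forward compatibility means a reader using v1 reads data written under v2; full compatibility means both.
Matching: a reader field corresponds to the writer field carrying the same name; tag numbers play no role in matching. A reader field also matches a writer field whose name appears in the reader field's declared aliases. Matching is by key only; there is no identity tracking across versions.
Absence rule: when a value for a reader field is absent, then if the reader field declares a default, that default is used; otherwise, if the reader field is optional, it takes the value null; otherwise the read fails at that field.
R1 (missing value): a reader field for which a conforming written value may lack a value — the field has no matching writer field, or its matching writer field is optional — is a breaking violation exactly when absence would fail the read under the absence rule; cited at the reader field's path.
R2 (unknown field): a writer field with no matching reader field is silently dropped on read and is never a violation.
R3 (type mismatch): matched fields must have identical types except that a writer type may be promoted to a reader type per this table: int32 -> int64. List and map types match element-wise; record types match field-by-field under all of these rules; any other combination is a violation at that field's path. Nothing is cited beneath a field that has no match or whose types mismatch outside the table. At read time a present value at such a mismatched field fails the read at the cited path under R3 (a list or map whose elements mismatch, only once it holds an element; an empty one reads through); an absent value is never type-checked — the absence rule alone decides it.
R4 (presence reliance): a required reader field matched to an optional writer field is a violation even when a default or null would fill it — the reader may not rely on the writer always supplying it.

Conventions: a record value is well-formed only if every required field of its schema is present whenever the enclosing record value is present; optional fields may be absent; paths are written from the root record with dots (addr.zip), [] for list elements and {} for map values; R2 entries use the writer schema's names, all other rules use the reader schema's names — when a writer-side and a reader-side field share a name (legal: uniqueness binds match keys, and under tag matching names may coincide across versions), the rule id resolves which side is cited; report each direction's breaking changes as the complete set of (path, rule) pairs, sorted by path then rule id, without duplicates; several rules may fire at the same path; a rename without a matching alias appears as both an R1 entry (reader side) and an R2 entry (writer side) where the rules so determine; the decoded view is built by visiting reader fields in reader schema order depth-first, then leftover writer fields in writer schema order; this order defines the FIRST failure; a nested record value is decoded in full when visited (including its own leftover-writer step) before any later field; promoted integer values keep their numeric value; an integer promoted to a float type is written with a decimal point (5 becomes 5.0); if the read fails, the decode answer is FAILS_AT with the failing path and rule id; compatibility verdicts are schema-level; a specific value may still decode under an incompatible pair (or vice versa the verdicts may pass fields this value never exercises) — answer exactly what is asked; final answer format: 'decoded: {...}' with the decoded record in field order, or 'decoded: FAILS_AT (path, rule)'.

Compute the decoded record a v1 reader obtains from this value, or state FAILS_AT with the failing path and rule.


decoded: {"codes": {}, "version": 3, "zip": 3, "label": "alpha", "verified": true, "avatar": null}

arrows below run writer -> reader for Event
decode (reader v1):
  codes := {}
  version := 3
  zip := 3
  label := "alpha"
  verified := true
  avatar := null (absent, optional -> null)
  writer signature: unknown -> dropped
  writer duration: unknown -> dropped
  => decoded: {"codes": {}, "version": 3, "zip": 3, "label": "alpha", "verified": true, "avatar": null}
the other Event changes do not affect what is asked:
  removed field avatar from record Event -> inert under this dialect — no rule fires on Event and the result does not move
  added field duration to record Event: required int64, tag 17, default 1 (in v2 it sits immediately before label) -> inert under this dialect — no rule fires on Event and the result does not move
  added field signature to record Event: required bytes, tag 21, default 0xBEEF (in v2 it sits immediately before label) -> inert under this dialect — no rule fires on Event and the result does not move
  field version in record Event: required changed to optional -> changes Event's schema-level verdicts only — the decode of this value is the same


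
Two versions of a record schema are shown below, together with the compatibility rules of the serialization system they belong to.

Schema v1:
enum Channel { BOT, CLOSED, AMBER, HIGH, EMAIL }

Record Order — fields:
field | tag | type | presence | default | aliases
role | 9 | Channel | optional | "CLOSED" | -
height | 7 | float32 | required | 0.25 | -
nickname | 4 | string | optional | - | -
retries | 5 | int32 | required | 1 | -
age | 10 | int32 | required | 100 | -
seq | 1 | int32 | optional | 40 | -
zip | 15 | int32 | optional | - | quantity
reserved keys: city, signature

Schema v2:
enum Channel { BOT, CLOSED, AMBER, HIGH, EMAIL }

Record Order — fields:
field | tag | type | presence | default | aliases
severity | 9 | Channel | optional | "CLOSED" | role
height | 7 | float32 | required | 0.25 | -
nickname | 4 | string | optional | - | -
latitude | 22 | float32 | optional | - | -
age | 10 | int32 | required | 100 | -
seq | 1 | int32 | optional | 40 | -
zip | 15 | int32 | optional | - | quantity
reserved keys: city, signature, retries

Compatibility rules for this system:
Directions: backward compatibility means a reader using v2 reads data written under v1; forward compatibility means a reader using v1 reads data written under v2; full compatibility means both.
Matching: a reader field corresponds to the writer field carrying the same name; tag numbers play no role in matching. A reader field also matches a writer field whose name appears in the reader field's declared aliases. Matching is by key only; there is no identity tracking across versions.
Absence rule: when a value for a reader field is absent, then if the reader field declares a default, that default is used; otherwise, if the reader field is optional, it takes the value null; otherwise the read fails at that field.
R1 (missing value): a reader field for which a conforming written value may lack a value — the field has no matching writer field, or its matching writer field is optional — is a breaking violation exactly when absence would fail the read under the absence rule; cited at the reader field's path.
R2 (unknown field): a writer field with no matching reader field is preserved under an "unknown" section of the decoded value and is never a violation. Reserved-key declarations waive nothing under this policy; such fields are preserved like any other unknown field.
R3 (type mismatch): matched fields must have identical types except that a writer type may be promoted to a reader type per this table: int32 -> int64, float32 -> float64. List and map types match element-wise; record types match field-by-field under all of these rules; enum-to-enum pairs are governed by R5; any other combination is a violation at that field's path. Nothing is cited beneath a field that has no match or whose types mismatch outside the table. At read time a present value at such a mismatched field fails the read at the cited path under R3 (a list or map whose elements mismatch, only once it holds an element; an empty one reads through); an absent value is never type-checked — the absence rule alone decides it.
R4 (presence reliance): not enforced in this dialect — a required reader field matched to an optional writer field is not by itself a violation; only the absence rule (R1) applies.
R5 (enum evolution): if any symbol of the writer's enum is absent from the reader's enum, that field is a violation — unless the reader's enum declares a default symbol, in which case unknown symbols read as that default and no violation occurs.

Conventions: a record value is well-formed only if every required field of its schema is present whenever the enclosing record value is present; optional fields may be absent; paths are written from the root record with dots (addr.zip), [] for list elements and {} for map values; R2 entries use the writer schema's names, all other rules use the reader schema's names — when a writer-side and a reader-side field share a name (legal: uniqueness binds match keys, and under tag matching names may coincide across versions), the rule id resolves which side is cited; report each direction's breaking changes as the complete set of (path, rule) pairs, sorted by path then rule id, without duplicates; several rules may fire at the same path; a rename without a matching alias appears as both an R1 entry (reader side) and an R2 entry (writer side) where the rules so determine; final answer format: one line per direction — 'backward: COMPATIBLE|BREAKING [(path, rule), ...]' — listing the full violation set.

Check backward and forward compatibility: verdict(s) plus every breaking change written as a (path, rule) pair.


backward: COMPATIBLE []; forward: COMPATIBLE []

arrows below run writer -> reader for Order
checking backward for Order: reader v2 against writer v1:
  severity: paired with writer role (Channel -> Channel; writer optional)
  height: paired with writer height (float32 -> float32; writer required)
  nickname: paired with writer nickname (string -> string; writer optional)
  latitude has no writer counterpart
  age: paired with writer age (int32 -> int32; writer required)
  seq: paired with writer seq (int32 -> int32; writer optional)
  zip: paired with writer zip (int32 -> int32; writer optional)
  writer retries: unknown to reader
  nothing fires on Order: backward is COMPATIBLE
checking forward for Order: reader v1 against writer v2:
  role has no writer counterpart
  height: paired with writer height (float32 -> float32; writer required)
  nickname: paired with writer nickname (string -> string; writer optional)
  retries has no writer counterpart
  age: paired with writer age (int32 -> int32; writer required)
  seq: paired with writer seq (int32 -> int32; writer optional)
  zip: paired with writer zip (int32 -> int32; writer optional)
  writer severity: unknown to reader
  writer latitude: unknown to reader
  nothing fires on Order: forward is COMPATIBLE
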